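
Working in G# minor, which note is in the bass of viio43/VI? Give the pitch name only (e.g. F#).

A

The applied chord viio43/VI is rooted on D#: D#-F#-A-C.
The figure 43 means second inversion — the fifth is in the bass.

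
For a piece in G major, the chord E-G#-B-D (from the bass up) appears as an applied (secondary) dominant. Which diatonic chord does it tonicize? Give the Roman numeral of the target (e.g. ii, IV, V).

ii

The chord is a dominant seventh chord on E.
A dominant resolves down a perfect fifth: E → A. In G major, A is scale degree 2, i.e. ii.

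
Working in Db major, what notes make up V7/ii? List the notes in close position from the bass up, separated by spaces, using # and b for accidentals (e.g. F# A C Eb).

The slash means an applied dominant: we want the dominant of ii. In Db major, ii is Eb minor, and its dominant is built on Bb.
Building a dominant seventh chord on Bb gives Bb-D-F-Ab.

Bb D F Ab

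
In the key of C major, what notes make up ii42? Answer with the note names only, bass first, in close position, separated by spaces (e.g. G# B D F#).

The numeral's case and figure indicate a minor seventh chord. In C major its root, scale degree 2, is D.
That chord is spelled D-F-A-C.
With the 42 figure the chord is in third inversion; from the bass C upward in close position it reads C-D-F-A.

C D F A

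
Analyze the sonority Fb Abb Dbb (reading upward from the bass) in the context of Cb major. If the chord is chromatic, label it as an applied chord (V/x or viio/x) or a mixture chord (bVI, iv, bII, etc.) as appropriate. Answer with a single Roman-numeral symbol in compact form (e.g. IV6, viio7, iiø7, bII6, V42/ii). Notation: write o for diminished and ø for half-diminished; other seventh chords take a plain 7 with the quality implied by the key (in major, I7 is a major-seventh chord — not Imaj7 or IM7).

Stacked in thirds the chord is Dbb-Fb-Abb: a major triad on Dbb.
Dbb is the lowered second degree of Cb major (diatonic 2 would be Db). This is the Neapolitan sixth — a major triad on the lowered second degree, here in its customary first inversion.
With Fb in the bass the chord is in first inversion, so the figured bass is 6.

bII6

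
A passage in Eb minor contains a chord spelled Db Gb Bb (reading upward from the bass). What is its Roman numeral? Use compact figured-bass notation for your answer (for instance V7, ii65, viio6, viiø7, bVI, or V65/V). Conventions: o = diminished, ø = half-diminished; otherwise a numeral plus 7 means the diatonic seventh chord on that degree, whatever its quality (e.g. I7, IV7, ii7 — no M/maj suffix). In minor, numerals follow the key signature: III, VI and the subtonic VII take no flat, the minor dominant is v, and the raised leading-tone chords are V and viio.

The pitches Gb-Bb-Db form a major triad rooted on Gb.
Gb is scale degree 3 in Eb minor, and a major triad on that degree is written III.
With Db in the bass the chord is in second inversion, so the figured bass is 64.

III64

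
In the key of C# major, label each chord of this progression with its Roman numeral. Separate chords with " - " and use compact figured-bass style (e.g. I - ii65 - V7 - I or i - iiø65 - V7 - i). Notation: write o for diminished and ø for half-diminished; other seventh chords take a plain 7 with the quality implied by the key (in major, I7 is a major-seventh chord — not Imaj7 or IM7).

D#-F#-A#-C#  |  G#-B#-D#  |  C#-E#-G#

D#-F#-A#-C# has root D#, degree 2 in C# major, so ii7.
G#-B#-D# has root G#, degree 5 in C# major, so V.
C#-E#-G#: root C# is the tonic; major triad there is I.

ii7 - V - I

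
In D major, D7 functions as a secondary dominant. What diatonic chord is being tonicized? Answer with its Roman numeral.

The chord is a dominant seventh chord on D.
A dominant resolves down a perfect fifth: D → G. In D major, G is scale degree 4, i.e. IV.

IV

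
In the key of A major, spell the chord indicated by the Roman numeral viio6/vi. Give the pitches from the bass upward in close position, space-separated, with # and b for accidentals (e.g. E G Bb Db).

G# B E#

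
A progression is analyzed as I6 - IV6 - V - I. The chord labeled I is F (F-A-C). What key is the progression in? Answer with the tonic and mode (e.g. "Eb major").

F major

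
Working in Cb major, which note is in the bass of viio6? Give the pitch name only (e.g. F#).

Db

viio in Cb major has root Bb; the chord is Bb-Db-Fb.
The figure 6 means first inversion — the third is in the bass.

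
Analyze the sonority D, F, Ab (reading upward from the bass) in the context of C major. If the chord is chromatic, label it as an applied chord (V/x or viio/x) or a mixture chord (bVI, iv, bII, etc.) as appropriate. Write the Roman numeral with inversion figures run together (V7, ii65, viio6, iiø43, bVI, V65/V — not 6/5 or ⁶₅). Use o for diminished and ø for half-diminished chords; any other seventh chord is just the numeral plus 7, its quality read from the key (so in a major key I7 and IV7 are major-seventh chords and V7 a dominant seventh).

iio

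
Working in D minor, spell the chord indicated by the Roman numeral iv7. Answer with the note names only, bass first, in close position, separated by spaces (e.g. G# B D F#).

In D minor, the fourth degree is G, and the diatonic chord built there is a minor seventh chord.
Stacking thirds from G gives G-Bb-D-F.

G Bb D F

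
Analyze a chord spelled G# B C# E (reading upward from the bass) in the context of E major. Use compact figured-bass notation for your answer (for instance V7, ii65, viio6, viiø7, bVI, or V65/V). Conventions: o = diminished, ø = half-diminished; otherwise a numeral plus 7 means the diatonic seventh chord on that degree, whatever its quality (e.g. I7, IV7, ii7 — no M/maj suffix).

Stacked in thirds the chord is C#-E-G#-B: a minor seventh chord on C#.
In E major, C# is the submediant; the diatonic minor seventh chord there is vi7.
With G# in the bass the chord is in second inversion, so the figured bass is 43.

vi43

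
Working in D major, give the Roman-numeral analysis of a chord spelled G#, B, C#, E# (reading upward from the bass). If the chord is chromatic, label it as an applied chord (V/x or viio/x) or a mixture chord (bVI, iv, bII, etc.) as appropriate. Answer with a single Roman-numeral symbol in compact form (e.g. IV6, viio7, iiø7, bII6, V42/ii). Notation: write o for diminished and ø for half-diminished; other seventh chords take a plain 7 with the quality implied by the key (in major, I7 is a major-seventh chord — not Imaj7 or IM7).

The pitches C#-E#-G#-B form a dominant seventh chord rooted on C#.
C# is not a diatonic chord root with this quality in D major, but it lies a perfect fifth above F# (iii), so the chord functions as an applied dominant of iii.
With G# in the bass the chord is in second inversion, so the figured bass is 43.

V43/iii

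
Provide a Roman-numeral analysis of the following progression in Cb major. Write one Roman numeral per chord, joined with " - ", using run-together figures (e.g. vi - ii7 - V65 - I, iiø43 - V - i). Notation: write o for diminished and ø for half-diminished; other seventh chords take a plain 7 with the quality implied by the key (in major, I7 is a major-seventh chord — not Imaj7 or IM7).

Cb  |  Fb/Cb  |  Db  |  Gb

I - IV64 - V/V - V

Cb has root Cb, degree 1 in Cb major, so I.
Fb/Cb: major triad on Fb = scale degree 4 → IV64.
Db: chromatic; Db is V of V, so V/V.
Gb: major triad on Gb = scale degree 5 → V.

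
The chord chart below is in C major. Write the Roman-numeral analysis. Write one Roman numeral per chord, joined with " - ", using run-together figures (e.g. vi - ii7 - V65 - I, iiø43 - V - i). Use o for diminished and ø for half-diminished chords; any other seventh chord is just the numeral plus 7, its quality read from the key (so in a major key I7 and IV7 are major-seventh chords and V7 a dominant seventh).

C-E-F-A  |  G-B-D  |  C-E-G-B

C-E-F-A: major seventh chord on F = scale degree 4 → IV43.
G-B-D: root G is the dominant; major triad there is V.
C-E-G-B has root C, degree 1 in C major, so I7.

IV43 - V - I7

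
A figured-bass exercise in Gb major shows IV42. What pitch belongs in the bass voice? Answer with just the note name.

Bb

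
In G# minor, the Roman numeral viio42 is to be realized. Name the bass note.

viio in G# minor has root F##; the chord is F##-A#-C#-E.
The figure 42 means third inversion — the seventh is in the bass.

E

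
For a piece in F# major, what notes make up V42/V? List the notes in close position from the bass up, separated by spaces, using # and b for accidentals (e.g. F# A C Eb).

F# G# B# D#

V42/V is a secondary dominant — the dominant seventh of V. V in F# major is C#, so the applied chord's root is G#, a perfect fifth above.
Building a dominant seventh chord on G# gives G#-B#-D#-F#.
With the 42 figure the chord is in third inversion; from the bass F# upward in close position it reads F#-G#-B#-D#.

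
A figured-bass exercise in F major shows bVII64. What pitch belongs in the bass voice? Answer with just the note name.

Bb

bVII in F major has root Eb; the chord is Eb-G-Bb.
The figure 64 means second inversion — the fifth is in the bass.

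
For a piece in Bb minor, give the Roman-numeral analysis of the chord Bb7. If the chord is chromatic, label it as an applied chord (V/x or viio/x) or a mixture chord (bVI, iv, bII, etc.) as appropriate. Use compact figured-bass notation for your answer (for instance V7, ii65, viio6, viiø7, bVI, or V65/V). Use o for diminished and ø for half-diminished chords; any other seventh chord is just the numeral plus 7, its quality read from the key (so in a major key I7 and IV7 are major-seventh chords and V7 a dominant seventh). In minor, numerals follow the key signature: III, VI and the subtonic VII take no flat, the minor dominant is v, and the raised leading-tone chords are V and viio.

The pitches Bb-D-F-Ab form a dominant seventh chord rooted on Bb.
Bb is not a diatonic chord root with this quality in Bb minor, but it lies a perfect fifth above Eb (iv), so the chord functions as an applied dominant of iv.

V7/iv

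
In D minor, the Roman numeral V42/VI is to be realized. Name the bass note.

Eb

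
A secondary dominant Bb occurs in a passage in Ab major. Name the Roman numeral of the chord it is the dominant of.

V

The chord is a major triad on Bb.
A dominant resolves down a perfect fifth: Bb → Eb. In Ab major, Eb is scale degree 5, i.e. V.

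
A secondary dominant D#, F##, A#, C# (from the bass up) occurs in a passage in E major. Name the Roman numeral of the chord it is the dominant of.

iii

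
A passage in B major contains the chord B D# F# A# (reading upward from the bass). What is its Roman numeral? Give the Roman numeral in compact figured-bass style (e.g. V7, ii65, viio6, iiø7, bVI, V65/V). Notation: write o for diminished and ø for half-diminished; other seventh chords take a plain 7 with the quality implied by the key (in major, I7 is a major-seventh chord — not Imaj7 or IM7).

Stacked in thirds the chord is B-D#-F#-A#: a major seventh chord on B.
In B major, B is the tonic; the diatonic major seventh chord there is I7.

I7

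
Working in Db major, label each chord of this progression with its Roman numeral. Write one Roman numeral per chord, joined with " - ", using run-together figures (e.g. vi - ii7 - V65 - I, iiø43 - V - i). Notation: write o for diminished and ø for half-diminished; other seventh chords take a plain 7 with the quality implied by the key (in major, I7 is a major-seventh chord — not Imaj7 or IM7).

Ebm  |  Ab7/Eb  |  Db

Ebm has root Eb, degree 2 in Db major, so ii.
Ab7/Eb: dominant seventh chord on Ab = scale degree 5 → V43.
Db has root Db, degree 1 in Db major, so I.

ii - V43 - I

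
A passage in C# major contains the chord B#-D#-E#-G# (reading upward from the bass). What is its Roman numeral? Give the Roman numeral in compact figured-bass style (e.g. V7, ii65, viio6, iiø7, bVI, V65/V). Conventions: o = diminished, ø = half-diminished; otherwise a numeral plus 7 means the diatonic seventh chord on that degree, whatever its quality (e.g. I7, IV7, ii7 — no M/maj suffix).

iii43

Stacked in thirds the chord is E#-G#-B#-D#: a minor seventh chord on E#.
In C# major, E# is the mediant; the diatonic minor seventh chord there is iii7.
With B# in the bass the chord is in second inversion, so the figured bass is 43.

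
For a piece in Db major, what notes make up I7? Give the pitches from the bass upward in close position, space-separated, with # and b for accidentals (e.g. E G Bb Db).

In Db major, the tonic is Db, and the diatonic chord built there is a major seventh chord.
Stacking thirds from Db gives Db-F-Ab-C.

Db F Ab C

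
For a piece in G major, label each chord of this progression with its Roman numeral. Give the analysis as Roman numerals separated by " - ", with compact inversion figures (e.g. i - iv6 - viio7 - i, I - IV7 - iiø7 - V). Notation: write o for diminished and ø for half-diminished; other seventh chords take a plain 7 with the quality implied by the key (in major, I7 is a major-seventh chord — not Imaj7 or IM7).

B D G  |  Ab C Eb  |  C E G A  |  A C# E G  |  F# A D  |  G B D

B-D-G: root G is the tonic; major triad there is I6.
Ab-C-Eb is non-diatonic — a major triad on the lowered supertonic (Ab): the Neapolitan chord, bII.
C-E-G-A: root A is the supertonic; minor seventh chord there is ii65.
A-C#-E-G: chromatic; A is V of V, so V7/V.
F#-A-D has root D, degree 5 in G major, so V6.
G-B-D: root G is the tonic; major triad there is I.

I6 - bII - ii65 - V7/V - V6 - I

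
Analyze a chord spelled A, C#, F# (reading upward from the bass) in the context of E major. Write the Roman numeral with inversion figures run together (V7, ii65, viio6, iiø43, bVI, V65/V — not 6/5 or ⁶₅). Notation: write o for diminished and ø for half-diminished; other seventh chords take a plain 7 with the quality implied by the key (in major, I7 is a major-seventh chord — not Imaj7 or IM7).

ii6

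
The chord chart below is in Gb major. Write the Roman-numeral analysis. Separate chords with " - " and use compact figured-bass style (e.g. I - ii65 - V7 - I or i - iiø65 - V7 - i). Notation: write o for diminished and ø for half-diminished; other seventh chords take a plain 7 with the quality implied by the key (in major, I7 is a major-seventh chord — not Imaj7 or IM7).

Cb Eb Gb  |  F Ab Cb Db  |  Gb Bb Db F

IV - V65 - I7

Cb-Eb-Gb: major triad on Cb = scale degree 4 → IV.
F-Ab-Cb-Db has root Db, degree 5 in Gb major, so V65.
Gb-Bb-Db-F: major seventh chord on Gb = scale degree 1 → I7.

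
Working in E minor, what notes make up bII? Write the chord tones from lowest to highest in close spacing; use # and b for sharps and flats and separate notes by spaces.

F A C

Scale degree 2 in E minor is F#; lowering it a half step gives F. bII is the Neapolitan chord — a major triad on the lowered second degree.
So the chord is F-A-C, a major triad.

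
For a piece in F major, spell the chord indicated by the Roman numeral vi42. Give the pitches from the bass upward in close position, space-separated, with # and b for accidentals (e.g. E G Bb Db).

C D F A

The numeral's case and figure indicate a minor seventh chord. In F major its root, scale degree 6, is D.
Stacking thirds from D gives D-F-A-C.
With the 42 figure the chord is in third inversion; from the bass C upward in close position it reads C-D-F-A.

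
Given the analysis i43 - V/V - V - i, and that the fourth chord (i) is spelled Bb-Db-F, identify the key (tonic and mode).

Bb minor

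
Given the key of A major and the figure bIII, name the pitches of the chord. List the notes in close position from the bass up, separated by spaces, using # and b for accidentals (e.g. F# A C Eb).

C E G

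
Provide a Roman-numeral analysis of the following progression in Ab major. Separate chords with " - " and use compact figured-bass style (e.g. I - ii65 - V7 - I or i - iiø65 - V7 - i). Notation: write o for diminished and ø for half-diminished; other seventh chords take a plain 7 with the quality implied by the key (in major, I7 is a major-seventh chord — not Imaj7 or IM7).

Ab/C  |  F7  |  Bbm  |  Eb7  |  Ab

Ab/C: root Ab is the tonic; major triad there is I6.
F7 is the secondary dominant of ii (dominant seventh chord on F): V7/ii.
Bbm: root Bb is the supertonic; minor triad there is ii.
Eb7 has root Eb, degree 5 in Ab major, so V7.
Ab: root Ab is the tonic; major triad there is I.

I6 - V7/ii - ii - V7 - I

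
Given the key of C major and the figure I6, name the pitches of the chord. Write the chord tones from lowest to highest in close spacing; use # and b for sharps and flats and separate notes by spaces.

E G C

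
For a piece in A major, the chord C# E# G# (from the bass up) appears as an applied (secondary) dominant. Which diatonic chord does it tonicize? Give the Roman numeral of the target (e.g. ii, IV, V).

vi

The chord is a major triad on C#.
A dominant resolves down a perfect fifth: C# → F#. In A major, F# is scale degree 6, i.e. vi.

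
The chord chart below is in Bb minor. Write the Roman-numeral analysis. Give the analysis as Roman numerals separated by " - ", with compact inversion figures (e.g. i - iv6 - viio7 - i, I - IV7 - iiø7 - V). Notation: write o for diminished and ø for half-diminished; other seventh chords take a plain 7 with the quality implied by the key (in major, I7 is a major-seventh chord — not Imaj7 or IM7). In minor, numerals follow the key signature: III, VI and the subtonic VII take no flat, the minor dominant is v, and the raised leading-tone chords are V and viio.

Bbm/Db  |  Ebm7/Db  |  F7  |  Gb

i6 - iv42 - V7 - VI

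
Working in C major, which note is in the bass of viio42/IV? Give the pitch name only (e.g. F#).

The applied chord viio42/IV is rooted on E: E-G-Bb-Db.
The figure 42 means third inversion — the seventh is in the bass.

Db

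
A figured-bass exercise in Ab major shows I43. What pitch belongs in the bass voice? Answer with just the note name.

I in Ab major has root Ab; the chord is Ab-C-Eb-G.
The figure 43 means second inversion — the fifth is in the bass.

Eb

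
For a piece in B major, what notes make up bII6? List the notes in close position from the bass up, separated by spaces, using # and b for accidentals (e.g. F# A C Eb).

E G C

bII6 is the Neapolitan sixth — a major triad on the lowered second degree, here in its customary first inversion. In B major that root is C.
So the chord is C-E-G.
With the 6 figure the chord is in first inversion; from the bass E upward in close position it reads E-G-C.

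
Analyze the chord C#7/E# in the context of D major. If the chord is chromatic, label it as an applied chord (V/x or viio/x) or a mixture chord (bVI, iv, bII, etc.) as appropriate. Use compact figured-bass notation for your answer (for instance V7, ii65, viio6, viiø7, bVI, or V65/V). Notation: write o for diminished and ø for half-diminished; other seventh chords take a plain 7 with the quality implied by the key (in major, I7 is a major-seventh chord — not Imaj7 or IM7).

V65/iii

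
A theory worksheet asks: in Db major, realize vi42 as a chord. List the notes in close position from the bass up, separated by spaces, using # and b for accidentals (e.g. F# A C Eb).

Ab Bb Db F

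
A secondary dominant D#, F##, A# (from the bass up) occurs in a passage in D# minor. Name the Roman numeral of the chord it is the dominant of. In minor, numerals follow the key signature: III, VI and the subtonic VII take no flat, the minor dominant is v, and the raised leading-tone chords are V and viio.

The chord is a major triad on D#.
A dominant resolves down a perfect fifth: D# → G#. In D# minor, G# is scale degree 4, i.e. iv.

iv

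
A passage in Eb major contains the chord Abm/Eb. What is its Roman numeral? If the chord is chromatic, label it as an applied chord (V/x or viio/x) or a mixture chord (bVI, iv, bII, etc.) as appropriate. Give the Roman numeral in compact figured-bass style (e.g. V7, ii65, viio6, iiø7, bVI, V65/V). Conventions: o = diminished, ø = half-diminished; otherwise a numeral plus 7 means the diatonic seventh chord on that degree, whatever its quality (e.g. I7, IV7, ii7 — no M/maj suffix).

The pitches Ab-Cb-Eb form a minor triad rooted on Ab.
Ab is the fourth degree of Eb major. This is the minor subdominant, borrowed from the parallel minor.
With Eb in the bass the chord is in second inversion, so the figured bass is 64.

iv64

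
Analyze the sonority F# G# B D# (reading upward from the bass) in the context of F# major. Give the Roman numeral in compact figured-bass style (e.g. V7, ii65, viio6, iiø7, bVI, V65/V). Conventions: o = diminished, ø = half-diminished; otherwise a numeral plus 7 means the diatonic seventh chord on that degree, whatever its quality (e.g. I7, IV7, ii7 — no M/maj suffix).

Stacked in thirds the chord is G#-B-D#-F#: a minor seventh chord on G#.
In F# major, G# is the supertonic; the diatonic minor seventh chord there is ii7.
With F# in the bass the chord is in third inversion, so the figured bass is 42.

ii42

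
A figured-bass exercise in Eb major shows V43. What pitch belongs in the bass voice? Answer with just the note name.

F

V in Eb major has root Bb; the chord is Bb-D-F-Ab.
The figure 43 means second inversion — the fifth is in the bass.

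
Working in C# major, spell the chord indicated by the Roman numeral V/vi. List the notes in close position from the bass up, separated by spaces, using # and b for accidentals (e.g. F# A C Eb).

E# G## B#

V/vi is a secondary dominant — the dominant triad of vi. vi in C# major is A#, so the applied chord's root is E#, a perfect fifth above.
Building a major triad on E# gives E#-G##-B#.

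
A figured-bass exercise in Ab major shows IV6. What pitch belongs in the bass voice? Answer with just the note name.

F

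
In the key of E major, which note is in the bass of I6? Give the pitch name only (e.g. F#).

G#

I in E major has root E; the chord is E-G#-B.
The figure 6 means first inversion — the third is in the bass.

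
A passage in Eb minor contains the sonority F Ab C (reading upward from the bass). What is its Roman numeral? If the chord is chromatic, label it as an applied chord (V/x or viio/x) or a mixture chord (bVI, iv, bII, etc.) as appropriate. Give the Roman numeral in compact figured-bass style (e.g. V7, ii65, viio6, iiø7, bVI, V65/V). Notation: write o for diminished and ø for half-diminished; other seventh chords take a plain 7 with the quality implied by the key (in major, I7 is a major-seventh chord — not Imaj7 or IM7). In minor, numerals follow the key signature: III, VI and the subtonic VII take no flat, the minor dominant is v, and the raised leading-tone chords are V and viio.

ii

Stacked in thirds the chord is F-Ab-C: a minor triad on F.
F is the second degree of Eb minor. This is the minor supertonic, borrowed from the parallel major (the Dorian ii).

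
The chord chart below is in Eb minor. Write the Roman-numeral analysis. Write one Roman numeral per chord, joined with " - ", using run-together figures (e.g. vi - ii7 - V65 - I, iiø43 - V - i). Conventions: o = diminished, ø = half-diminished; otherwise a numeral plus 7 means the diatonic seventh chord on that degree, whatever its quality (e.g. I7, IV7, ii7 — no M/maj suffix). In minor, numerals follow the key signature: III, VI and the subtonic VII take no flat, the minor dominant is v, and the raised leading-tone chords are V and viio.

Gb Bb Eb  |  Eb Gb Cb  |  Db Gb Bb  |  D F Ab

Gb-Bb-Eb: root Eb is the tonic; minor triad there is i6.
Eb-Gb-Cb: major triad on Cb = scale degree 6 → VI6.
Db-Gb-Bb: root Gb is the mediant; major triad there is III64.
D-F-Ab: root D is the leading tone; diminished triad there is viio.

i6 - VI6 - III64 - viio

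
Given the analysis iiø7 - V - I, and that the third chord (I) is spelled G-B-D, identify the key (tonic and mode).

The chord G is a major triad rooted on G; its label is I.
If G is scale degree 1 and the mode makes that degree carry a major triad, the tonic is G and the mode is major.

G major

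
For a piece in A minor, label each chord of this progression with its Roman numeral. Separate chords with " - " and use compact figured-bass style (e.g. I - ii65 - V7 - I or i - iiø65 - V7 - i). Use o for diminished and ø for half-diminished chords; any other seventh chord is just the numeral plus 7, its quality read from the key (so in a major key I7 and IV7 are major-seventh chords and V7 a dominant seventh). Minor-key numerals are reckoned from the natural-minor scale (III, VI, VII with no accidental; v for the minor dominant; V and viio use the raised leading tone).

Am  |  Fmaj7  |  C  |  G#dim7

i - VI7 - III - viio7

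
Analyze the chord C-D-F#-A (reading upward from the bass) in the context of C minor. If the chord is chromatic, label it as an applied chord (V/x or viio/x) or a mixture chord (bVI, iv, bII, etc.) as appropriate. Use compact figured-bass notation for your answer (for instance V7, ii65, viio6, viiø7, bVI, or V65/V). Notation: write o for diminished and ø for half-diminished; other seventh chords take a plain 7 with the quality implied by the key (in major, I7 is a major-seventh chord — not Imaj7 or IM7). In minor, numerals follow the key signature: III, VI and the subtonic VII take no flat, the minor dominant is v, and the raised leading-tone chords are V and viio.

V42/V

The pitches D-F#-A-C form a dominant seventh chord rooted on D.
D is not a diatonic chord root with this quality in C minor, but it lies a perfect fifth above G (V), so the chord functions as an applied dominant of V.
With C in the bass the chord is in third inversion, so the figured bass is 42.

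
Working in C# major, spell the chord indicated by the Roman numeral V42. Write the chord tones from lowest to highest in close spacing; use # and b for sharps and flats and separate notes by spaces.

In C# major, scale degree 5 is G#, and the diatonic chord built there is a dominant seventh chord.
Stacking thirds from G# gives G#-B#-D#-F#.
With the 42 figure the chord is in third inversion; from the bass F# upward in close position it reads F#-G#-B#-D#.

F# G# B# D#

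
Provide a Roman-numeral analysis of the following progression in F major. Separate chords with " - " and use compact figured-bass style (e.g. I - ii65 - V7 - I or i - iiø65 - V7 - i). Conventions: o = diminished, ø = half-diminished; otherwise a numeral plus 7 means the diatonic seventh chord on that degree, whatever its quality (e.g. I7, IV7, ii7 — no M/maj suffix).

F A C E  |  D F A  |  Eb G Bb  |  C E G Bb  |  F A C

F-A-C-E: root F is the tonic; major seventh chord there is I7.
D-F-A: minor triad on D = scale degree 6 → vi.
Eb-G-Bb: major triad on Eb — chromatic; bVII (borrowed from the parallel minor).
C-E-G-Bb has root C, degree 5 in F major, so V7.
F-A-C has root F, degree 1 in F major, so I.

I7 - vi - bVII - V7 - I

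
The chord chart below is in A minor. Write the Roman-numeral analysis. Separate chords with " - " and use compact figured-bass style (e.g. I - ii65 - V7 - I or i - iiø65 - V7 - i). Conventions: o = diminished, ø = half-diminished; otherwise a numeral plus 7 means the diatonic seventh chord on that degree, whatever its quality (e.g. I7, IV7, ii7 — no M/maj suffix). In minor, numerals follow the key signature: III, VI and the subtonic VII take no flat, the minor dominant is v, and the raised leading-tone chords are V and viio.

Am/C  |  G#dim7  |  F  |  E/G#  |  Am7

i6 - viio7 - VI - V6 - i7

Am/C has root A, degree 1 in A minor, so i6.
G#dim7: fully diminished seventh chord on G# = scale degree 7 → viio7.
F: root F is the submediant; major triad there is VI.
E/G# has root E, degree 5 in A minor, so V6.
Am7 has root A, degree 1 in A minor, so i7.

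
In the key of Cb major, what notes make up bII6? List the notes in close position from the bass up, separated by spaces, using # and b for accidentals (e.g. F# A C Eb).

Fb Abb Dbb

bII6 is the Neapolitan sixth — a major triad on the lowered second degree, here in its customary first inversion. In Cb major that root is Dbb.
So the chord is Dbb-Fb-Abb.
The figured bass 6 indicates first inversion, placing the third (Fb) in the bass: Fb-Abb-Dbb.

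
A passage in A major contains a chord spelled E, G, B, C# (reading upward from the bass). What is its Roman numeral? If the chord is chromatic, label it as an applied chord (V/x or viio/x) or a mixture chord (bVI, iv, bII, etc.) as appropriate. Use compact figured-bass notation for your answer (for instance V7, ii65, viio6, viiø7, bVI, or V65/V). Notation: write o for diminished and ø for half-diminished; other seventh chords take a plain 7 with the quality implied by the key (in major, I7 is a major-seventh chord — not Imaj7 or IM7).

Stacked in thirds the chord is C#-E-G-B: a half-diminished seventh chord on C#.
C# sits a half step below D (IV in A major); a diminished chord there is the applied leading-tone chord of IV.
With E in the bass the chord is in first inversion, so the figured bass is 65.

viiø65/IV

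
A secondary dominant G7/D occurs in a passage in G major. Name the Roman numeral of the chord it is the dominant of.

IV

The chord is a dominant seventh chord on G.
A dominant resolves down a perfect fifth: G → C. In G major, C is scale degree 4, i.e. IV.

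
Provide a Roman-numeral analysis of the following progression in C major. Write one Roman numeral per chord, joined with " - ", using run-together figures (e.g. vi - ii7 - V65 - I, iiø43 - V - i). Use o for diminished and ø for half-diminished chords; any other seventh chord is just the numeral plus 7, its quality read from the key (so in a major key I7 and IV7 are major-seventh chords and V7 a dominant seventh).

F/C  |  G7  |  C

F/C: root F is the subdominant; major triad there is IV64.
G7: root G is the dominant; dominant seventh chord there is V7.
C has root C, degree 1 in C major, so I.

IV64 - V7 - I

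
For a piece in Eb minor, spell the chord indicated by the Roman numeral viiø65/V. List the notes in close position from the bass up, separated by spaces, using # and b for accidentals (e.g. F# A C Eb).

C Eb G A

The slash marks an applied leading-tone chord: viio of V. In Eb minor, V is Bb, so the leading tone to it is A, a half step below.
Building a half-diminished seventh chord on A gives A-C-Eb-G.
The figured bass 65 indicates first inversion, placing the third (C) in the bass: C-Eb-G-A.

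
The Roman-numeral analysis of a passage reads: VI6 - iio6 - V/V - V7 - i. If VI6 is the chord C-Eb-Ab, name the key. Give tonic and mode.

C minor

The anchor chord is a major triad on Ab, labeled VI6.
Counting down 5 scale steps from Ab places the tonic on C; a major triad on degree 6 is diatonic only in minor.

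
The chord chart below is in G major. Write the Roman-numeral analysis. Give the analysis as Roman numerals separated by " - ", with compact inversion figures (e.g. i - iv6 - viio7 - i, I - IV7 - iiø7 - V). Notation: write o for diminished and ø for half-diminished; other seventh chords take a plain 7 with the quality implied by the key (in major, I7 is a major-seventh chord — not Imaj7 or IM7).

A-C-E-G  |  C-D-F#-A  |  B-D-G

ii7 - V42 - I6

A-C-E-G has root A, degree 2 in G major, so ii7.
C-D-F#-A: root D is the dominant; dominant seventh chord there is V42.
B-D-G: major triad on G = scale degree 1 → I6.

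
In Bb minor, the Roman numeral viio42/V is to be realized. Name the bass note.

Db

The applied chord viio42/V is rooted on E: E-G-Bb-Db.
The figure 42 means third inversion — the seventh is in the bass.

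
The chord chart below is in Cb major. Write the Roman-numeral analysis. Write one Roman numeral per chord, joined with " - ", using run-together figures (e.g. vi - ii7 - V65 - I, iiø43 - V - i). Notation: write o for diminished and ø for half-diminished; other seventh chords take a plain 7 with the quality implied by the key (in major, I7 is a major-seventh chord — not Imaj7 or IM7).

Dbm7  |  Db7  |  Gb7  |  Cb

Dbm7: minor seventh chord on Db = scale degree 2 → ii7.
Db7: chromatic; Db is V of V, so V7/V.
Gb7 has root Gb, degree 5 in Cb major, so V7.
Cb has root Cb, degree 1 in Cb major, so I.

ii7 - V7/V - V7 - I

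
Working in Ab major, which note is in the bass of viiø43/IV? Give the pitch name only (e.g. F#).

The applied chord viiø43/IV is rooted on C: C-Eb-Gb-Bb.
The figure 43 means second inversion — the fifth is in the bass.

Gb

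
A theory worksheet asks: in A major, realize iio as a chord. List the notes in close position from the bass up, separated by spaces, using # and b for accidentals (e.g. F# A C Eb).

B D F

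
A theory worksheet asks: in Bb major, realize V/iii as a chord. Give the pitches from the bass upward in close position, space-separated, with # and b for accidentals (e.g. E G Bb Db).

A C# E

The slash means an applied dominant: we want the dominant of iii. In Bb major, iii is D minor, and its dominant is built on A.
Building a major triad on A gives A-C#-E.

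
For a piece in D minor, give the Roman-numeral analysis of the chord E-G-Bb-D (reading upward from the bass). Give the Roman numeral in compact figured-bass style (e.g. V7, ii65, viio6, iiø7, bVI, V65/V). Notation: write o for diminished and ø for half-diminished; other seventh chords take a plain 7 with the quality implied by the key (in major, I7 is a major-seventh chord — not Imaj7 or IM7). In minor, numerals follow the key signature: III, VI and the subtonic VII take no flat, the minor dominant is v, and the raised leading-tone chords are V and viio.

Stacked in thirds the chord is E-G-Bb-D: a half-diminished seventh chord on E.
E is scale degree 2 in D minor, and a half-diminished seventh chord on that degree is written iiø7.

iiø7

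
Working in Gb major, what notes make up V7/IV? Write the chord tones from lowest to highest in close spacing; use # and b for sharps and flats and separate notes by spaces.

Gb Bb Db Fb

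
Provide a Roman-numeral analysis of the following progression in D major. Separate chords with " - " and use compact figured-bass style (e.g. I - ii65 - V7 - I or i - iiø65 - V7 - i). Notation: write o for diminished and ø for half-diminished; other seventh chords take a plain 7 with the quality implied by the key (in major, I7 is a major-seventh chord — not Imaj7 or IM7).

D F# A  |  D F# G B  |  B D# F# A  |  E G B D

I - IV43 - V7/ii - ii7

D-F#-A: major triad on D = scale degree 1 → I.
D-F#-G-B: major seventh chord on G = scale degree 4 → IV43.
B-D#-F#-A: chromatic; B is V of ii, so V7/ii.
E-G-B-D: root E is the supertonic; minor seventh chord there is ii7.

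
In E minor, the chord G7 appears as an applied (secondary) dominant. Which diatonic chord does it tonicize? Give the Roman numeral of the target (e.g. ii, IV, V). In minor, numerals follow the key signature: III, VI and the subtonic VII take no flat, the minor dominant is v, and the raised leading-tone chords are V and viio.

The chord is a dominant seventh chord on G.
A dominant resolves down a perfect fifth: G → C. In E minor, C is scale degree 6, i.e. VI.

VI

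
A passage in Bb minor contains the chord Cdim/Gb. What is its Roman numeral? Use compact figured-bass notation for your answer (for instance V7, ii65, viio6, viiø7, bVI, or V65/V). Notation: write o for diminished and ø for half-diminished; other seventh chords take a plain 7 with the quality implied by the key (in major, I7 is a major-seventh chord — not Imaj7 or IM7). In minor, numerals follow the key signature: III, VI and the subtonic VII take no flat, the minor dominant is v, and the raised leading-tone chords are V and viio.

iio64

Stacked in thirds the chord is C-Eb-Gb: a diminished triad on C.
C is scale degree 2 in Bb minor, and a diminished triad on that degree is written iio.
With Gb in the bass the chord is in second inversion, so the figured bass is 64.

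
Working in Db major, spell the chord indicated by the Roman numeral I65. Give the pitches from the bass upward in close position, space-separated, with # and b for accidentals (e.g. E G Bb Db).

F Ab C Db

In Db major, the first degree is Db, and the diatonic chord built there is a major seventh chord.
That chord is spelled Db-F-Ab-C.
With the 65 figure the chord is in first inversion; from the bass F upward in close position it reads F-Ab-C-Db.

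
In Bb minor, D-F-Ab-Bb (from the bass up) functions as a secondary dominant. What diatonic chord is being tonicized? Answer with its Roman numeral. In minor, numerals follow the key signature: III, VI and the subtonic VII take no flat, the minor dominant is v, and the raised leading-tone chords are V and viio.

iv

The chord is a dominant seventh chord on Bb.
A dominant resolves down a perfect fifth: Bb → Eb. In Bb minor, Eb is scale degree 4, i.e. iv.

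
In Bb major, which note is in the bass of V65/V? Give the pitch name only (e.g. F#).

E

The applied chord V65/V is rooted on C: C-E-G-Bb.
The figure 65 means first inversion — the third is in the bass.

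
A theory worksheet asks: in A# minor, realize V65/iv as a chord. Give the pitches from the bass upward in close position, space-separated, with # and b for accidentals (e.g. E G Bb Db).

The slash means an applied dominant: we want the dominant of iv. In A# minor, iv is D# minor, and its dominant is built on A#.
Building a dominant seventh chord on A# gives A#-C##-E#-G#.
The figured bass 65 indicates first inversion, placing the third (C##) in the bass: C##-E#-G#-A#.

C## E# G# A#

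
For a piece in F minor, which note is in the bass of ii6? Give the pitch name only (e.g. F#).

Bb

ii in F minor has root G; the chord is G-Bb-D.
The figure 6 means first inversion — the third is in the bass.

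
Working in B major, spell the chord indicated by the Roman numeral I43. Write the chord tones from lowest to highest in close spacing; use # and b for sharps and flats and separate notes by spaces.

F# A# B D#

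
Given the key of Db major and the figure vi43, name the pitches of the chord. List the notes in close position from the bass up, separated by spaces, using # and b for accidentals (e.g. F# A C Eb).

The numeral's case and figure indicate a minor seventh chord. In Db major its root, the sixth degree, is Bb.
That chord is spelled Bb-Db-F-Ab.
With the 43 figure the chord is in second inversion; from the bass F upward in close position it reads F-Ab-Bb-Db.

F Ab Bb Db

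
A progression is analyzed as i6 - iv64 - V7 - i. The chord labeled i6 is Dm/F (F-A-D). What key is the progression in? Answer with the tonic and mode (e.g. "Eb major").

D minor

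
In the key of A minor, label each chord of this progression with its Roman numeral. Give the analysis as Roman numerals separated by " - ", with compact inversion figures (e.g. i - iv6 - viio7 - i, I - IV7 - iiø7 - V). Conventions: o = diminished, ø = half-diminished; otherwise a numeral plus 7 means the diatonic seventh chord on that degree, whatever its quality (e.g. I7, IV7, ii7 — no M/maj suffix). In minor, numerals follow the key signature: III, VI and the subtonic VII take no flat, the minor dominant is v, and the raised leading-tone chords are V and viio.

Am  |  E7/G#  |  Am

i - V65 - i

Am has root A, degree 1 in A minor, so i.
E7/G#: root E is the dominant; dominant seventh chord there is V65.
Am has root A, degree 1 in A minor, so i.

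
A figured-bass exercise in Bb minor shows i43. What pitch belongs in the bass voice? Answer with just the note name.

F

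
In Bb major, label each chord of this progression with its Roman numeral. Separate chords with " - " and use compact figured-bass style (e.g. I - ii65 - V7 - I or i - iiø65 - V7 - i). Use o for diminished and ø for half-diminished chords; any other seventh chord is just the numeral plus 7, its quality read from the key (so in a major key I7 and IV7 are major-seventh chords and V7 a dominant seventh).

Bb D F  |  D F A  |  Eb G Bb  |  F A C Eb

Bb-D-F: root Bb is the tonic; major triad there is I.
D-F-A: minor triad on D = scale degree 3 → iii.
Eb-G-Bb has root Eb, degree 4 in Bb major, so IV.
F-A-C-Eb: root F is the dominant; dominant seventh chord there is V7.

I - iii - IV - V7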